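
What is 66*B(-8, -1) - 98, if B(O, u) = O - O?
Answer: -98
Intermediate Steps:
B(O, u) = 0
66*B(-8, -1) - 98 = 66*0 - 98 = 0 - 98 = -98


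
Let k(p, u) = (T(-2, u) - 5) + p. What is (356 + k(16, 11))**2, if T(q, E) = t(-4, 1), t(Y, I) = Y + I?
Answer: 132496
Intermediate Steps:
t(Y, I) = I + Y
T(q, E) = -3 (T(q, E) = 1 - 4 = -3)
k(p, u) = -8 + p (k(p, u) = (-3 - 5) + p = -8 + p)
(356 + k(16, 11))**2 = (356 + (-8 + 16))**2 = (356 + 8)**2 = 364**2 = 132496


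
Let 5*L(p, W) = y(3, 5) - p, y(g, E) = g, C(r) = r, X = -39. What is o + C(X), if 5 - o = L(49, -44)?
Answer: -124/5 ≈ -24.800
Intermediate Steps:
L(p, W) = 3/5 - p/5 (L(p, W) = (3 - p)/5 = 3/5 - p/5)
o = 71/5 (o = 5 - (3/5 - 1/5*49) = 5 - (3/5 - 49/5) = 5 - 1*(-46/5) = 5 + 46/5 = 71/5 ≈ 14.200)
o + C(X) = 71/5 - 39 = -124/5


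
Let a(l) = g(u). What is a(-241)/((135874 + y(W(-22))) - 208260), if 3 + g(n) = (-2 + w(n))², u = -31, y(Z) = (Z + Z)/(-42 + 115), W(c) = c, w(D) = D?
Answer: -39639/2642111 ≈ -0.015003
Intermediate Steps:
y(Z) = 2*Z/73 (y(Z) = (2*Z)/73 = (2*Z)*(1/73) = 2*Z/73)
g(n) = -3 + (-2 + n)²
a(l) = 1086 (a(l) = -3 + (-2 - 31)² = -3 + (-33)² = -3 + 1089 = 1086)
a(-241)/((135874 + y(W(-22))) - 208260) = 1086/((135874 + (2/73)*(-22)) - 208260) = 1086/((135874 - 44/73) - 208260) = 1086/(9918758/73 - 208260) = 1086/(-5284222/73) = 1086*(-73/5284222) = -39639/2642111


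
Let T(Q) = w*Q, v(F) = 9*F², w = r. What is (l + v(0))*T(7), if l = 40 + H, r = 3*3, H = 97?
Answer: 8631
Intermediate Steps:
r = 9
w = 9
T(Q) = 9*Q
l = 137 (l = 40 + 97 = 137)
(l + v(0))*T(7) = (137 + 9*0²)*(9*7) = (137 + 9*0)*63 = (137 + 0)*63 = 137*63 = 8631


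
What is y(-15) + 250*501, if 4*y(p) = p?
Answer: 500985/4 ≈ 1.2525e+5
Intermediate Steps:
y(p) = p/4
y(-15) + 250*501 = (1/4)*(-15) + 250*501 = -15/4 + 125250 = 500985/4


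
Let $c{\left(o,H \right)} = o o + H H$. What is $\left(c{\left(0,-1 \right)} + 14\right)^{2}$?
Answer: $225$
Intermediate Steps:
$c{\left(o,H \right)} = H^{2} + o^{2}$ ($c{\left(o,H \right)} = o^{2} + H^{2} = H^{2} + o^{2}$)
$\left(c{\left(0,-1 \right)} + 14\right)^{2} = \left(\left(\left(-1\right)^{2} + 0^{2}\right) + 14\right)^{2} = \left(\left(1 + 0\right) + 14\right)^{2} = \left(1 + 14\right)^{2} = 15^{2} = 225$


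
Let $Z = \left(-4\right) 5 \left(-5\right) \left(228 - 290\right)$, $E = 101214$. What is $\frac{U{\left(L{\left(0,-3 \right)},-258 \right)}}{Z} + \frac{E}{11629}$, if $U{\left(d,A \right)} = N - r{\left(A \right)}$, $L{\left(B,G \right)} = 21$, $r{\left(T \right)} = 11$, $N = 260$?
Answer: $\frac{624631179}{72099800} \approx 8.6634$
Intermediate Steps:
$U{\left(d,A \right)} = 249$ ($U{\left(d,A \right)} = 260 - 11 = 249$)
$Z = -6200$ ($Z = \left(-20\right) \left(-5\right) \left(-62\right) = 100 \left(-62\right) = -6200$)
$\frac{U{\left(L{\left(0,-3 \right)},-258 \right)}}{Z} + \frac{E}{11629} = \frac{249}{-6200} + \frac{101214}{11629} = 249 \left(- \frac{1}{6200}\right) + 101214 \cdot \frac{1}{11629} = - \frac{249}{6200} + \frac{101214}{11629} = \frac{624631179}{72099800}$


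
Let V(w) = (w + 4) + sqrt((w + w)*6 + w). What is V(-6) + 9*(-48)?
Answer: -434 + I*sqrt(78) ≈ -434.0 + 8.8318*I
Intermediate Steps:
V(w) = 4 + w + sqrt(13)*sqrt(w) (V(w) = (4 + w) + sqrt((2*w)*6 + w) = (4 + w) + sqrt(12*w + w) = (4 + w) + sqrt(13*w) = (4 + w) + sqrt(13)*sqrt(w) = 4 + w + sqrt(13)*sqrt(w))
V(-6) + 9*(-48) = (4 - 6 + sqrt(13)*sqrt(-6)) + 9*(-48) = (4 - 6 + sqrt(13)*(I*sqrt(6))) - 432 = (4 - 6 + I*sqrt(78)) - 432 = (-2 + I*sqrt(78)) - 432 = -434 + I*sqrt(78)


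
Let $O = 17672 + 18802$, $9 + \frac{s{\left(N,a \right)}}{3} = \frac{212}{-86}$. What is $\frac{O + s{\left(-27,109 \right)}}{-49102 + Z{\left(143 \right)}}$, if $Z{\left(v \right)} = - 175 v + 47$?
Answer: $- \frac{1566903}{3185440} \approx -0.4919$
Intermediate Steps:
$s{\left(N,a \right)} = - \frac{1479}{43}$ ($s{\left(N,a \right)} = -27 + 3 \frac{212}{-86} = -27 + 3 \cdot 212 \left(- \frac{1}{86}\right) = -27 + 3 \left(- \frac{106}{43}\right) = -27 - \frac{318}{43} = - \frac{1479}{43}$)
$Z{\left(v \right)} = 47 - 175 v$
$O = 36474$
$\frac{O + s{\left(-27,109 \right)}}{-49102 + Z{\left(143 \right)}} = \frac{36474 - \frac{1479}{43}}{-49102 + \left(47 - 25025\right)} = \frac{1566903}{43 \left(-49102 + \left(47 - 25025\right)\right)} = \frac{1566903}{43 \left(-49102 - 24978\right)} = \frac{1566903}{43 \left(-74080\right)} = \frac{1566903}{43} \left(- \frac{1}{74080}\right) = - \frac{1566903}{3185440}$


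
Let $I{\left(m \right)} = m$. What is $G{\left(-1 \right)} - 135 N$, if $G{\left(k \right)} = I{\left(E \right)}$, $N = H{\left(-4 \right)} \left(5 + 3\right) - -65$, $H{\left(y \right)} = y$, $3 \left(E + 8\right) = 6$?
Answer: $-4461$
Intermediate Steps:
$E = -6$ ($E = -8 + \frac{1}{3} \cdot 6 = -8 + 2 = -6$)
$N = 33$ ($N = - 4 \left(5 + 3\right) - -65 = \left(-4\right) 8 + 65 = -32 + 65 = 33$)
$G{\left(k \right)} = -6$
$G{\left(-1 \right)} - 135 N = -6 - 4455 = -4461$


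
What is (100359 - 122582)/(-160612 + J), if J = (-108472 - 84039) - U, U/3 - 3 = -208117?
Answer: -22223/271219 ≈ -0.081937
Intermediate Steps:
U = -624342 (U = 9 + 3*(-208117) = 9 - 624351 = -624342)
J = 431831 (J = (-108472 - 84039) - 1*(-624342) = -192511 + 624342 = 431831)
(100359 - 122582)/(-160612 + J) = (100359 - 122582)/(-160612 + 431831) = -22223/271219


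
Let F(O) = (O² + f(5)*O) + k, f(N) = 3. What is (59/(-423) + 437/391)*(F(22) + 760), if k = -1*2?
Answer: 3066824/2397 ≈ 1279.4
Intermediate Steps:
k = -2
F(O) = -2 + O² + 3*O (F(O) = (O² + 3*O) - 2 = -2 + O² + 3*O)
(59/(-423) + 437/391)*(F(22) + 760) = (59/(-423) + 437/391)*((-2 + 22² + 3*22) + 760) = (59*(-1/423) + 437*(1/391))*((-2 + 484 + 66) + 760) = (-59/423 + 19/17)*(548 + 760) = (7034/7191)*1308 = 3066824/2397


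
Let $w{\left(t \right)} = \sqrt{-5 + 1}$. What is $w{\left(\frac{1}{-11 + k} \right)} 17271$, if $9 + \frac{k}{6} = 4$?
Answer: $34542 i \approx 34542.0 i$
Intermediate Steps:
$k = -30$ ($k = -54 + 6 \cdot 4 = -54 + 24 = -30$)
$w{\left(t \right)} = 2 i$ ($w{\left(t \right)} = \sqrt{-4} = 2 i$)
$w{\left(\frac{1}{-11 + k} \right)} 17271 = 2 i 17271 = 34542 i$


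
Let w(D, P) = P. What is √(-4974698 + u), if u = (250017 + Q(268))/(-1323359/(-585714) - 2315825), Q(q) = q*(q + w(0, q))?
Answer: 4*I*√595257949217139480456210323/43755154861 ≈ 2230.4*I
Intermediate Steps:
Q(q) = 2*q² (Q(q) = q*(q + q) = q*(2*q) = 2*q²)
u = -7437906510/43755154861 (u = (250017 + 2*268²)/(-1323359/(-585714) - 2315825) = (250017 + 2*71824)/(-1323359*(-1/585714) - 2315825) = (250017 + 143648)/(42689/18894 - 2315825) = 393665/(-43755154861/18894) = 393665*(-18894/43755154861) = -7437906510/43755154861 ≈ -0.16999)
√(-4974698 + u) = √(-4974698 - 7437906510/43755154861) = √(-217668688814613488/43755154861) = 4*I*√595257949217139480456210323/43755154861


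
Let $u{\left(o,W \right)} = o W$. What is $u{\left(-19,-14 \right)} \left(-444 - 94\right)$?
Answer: $-143108$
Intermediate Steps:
$u{\left(o,W \right)} = W o$
$u{\left(-19,-14 \right)} \left(-444 - 94\right) = \left(-14\right) \left(-19\right) \left(-444 - 94\right) = 266 \left(-538\right) = -143108$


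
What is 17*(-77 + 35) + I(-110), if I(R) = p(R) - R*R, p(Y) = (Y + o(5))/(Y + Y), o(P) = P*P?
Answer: -563799/44 ≈ -12814.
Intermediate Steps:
o(P) = P²
p(Y) = (25 + Y)/(2*Y) (p(Y) = (Y + 5²)/(Y + Y) = (Y + 25)/((2*Y)) = (25 + Y)*(1/(2*Y)) = (25 + Y)/(2*Y))
I(R) = -R² + (25 + R)/(2*R) (I(R) = (25 + R)/(2*R) - R*R = (25 + R)/(2*R) - R² = -R² + (25 + R)/(2*R))
17*(-77 + 35) + I(-110) = 17*(-77 + 35) + (½)*(25 - 110 - 2*(-110)³)/(-110) = 17*(-42) + (½)*(-1/110)*(25 - 110 - 2*(-1331000)) = -714 + (½)*(-1/110)*(25 - 110 + 2662000) = -714 + (½)*(-1/110)*2661915 = -714 - 532383/44 = -563799/44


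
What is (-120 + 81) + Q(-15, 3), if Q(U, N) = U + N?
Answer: -51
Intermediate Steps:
Q(U, N) = N + U
(-120 + 81) + Q(-15, 3) = (-120 + 81) + (3 - 15) = -39 - 12 = -51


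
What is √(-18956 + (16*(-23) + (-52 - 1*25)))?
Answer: I*√19401 ≈ 139.29*I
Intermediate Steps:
√(-18956 + (16*(-23) + (-52 - 1*25))) = √(-18956 + (-368 + (-52 - 25))) = √(-18956 + (-368 - 77)) = √(-18956 - 445) = √(-19401) = I*√19401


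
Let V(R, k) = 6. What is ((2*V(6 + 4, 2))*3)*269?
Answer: 9684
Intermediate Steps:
((2*V(6 + 4, 2))*3)*269 = ((2*6)*3)*269 = (12*3)*269 = 36*269 = 9684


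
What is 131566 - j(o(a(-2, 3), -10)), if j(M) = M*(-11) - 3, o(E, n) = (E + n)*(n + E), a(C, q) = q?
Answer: 132108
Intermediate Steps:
o(E, n) = (E + n)² (o(E, n) = (E + n)*(E + n) = (E + n)²)
j(M) = -3 - 11*M (j(M) = -11*M - 3 = -3 - 11*M)
131566 - j(o(a(-2, 3), -10)) = 131566 - (-3 - 11*(3 - 10)²) = 131566 - (-3 - 11*(-7)²) = 131566 - (-3 - 11*49) = 131566 - (-3 - 539) = 131566 - 1*(-542) = 131566 + 542 = 132108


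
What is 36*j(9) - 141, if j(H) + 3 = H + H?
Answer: 399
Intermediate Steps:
j(H) = -3 + 2*H (j(H) = -3 + (H + H) = -3 + 2*H)
36*j(9) - 141 = 36*(-3 + 2*9) - 141 = 36*(-3 + 18) - 141 = 36*15 - 141 = 540 - 141 = 399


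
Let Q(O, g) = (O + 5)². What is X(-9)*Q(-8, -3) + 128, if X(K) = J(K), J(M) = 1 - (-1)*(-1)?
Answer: 128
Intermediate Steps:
J(M) = 0 (J(M) = 1 - 1*1 = 1 - 1 = 0)
X(K) = 0
Q(O, g) = (5 + O)²
X(-9)*Q(-8, -3) + 128 = 0*(5 - 8)² + 128 = 0*(-3)² + 128 = 0*9 + 128 = 0 + 128 = 128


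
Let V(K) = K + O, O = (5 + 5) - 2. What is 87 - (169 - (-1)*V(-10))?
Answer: -80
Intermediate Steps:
O = 8 (O = 10 - 2 = 8)
V(K) = 8 + K (V(K) = K + 8 = 8 + K)
87 - (169 - (-1)*V(-10)) = 87 - (169 - (-1)*(8 - 10)) = 87 - (169 - (-1)*(-2)) = 87 - (169 - 1*2) = 87 - (169 - 2) = 87 - 1*167 = 87 - 167 = -80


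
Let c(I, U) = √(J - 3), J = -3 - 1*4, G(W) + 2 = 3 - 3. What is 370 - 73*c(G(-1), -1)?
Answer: 370 - 73*I*√10 ≈ 370.0 - 230.85*I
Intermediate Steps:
G(W) = -2 (G(W) = -2 + (3 - 3) = -2 + 0 = -2)
J = -7 (J = -3 - 4 = -7)
c(I, U) = I*√10 (c(I, U) = √(-7 - 3) = √(-10) = I*√10)
370 - 73*c(G(-1), -1) = 370 - 73*I*√10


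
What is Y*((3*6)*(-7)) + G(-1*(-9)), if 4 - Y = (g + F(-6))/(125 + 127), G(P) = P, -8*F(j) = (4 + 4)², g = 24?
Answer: -487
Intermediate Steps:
F(j) = -8 (F(j) = -(4 + 4)²/8 = -⅛*8² = -⅛*64 = -8)
Y = 248/63 (Y = 4 - (24 - 8)/(125 + 127) = 4 - 16/252 = 4 - 1*4/63 = 4 - 4/63 = 248/63 ≈ 3.9365)
Y*((3*6)*(-7)) + G(-1*(-9)) = 248*((3*6)*(-7))/63 - 1*(-9) = 248*(18*(-7))/63 + 9 = (248/63)*(-126) + 9 = -496 + 9 = -487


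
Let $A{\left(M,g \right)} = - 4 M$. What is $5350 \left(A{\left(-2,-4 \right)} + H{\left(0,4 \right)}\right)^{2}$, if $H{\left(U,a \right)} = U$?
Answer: $342400$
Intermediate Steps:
$5350 \left(A{\left(-2,-4 \right)} + H{\left(0,4 \right)}\right)^{2} = 5350 \left(\left(-4\right) \left(-2\right) + 0\right)^{2} = 5350 \left(8 + 0\right)^{2} = 5350 \cdot 8^{2} = 5350 \cdot 64 = 342400$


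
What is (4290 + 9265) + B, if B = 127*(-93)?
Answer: 1744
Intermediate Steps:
B = -11811
(4290 + 9265) + B = (4290 + 9265) - 11811 = 13555 - 11811 = 1744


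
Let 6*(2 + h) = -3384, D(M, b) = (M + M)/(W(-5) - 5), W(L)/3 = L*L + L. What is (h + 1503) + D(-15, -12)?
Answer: 10301/11 ≈ 936.45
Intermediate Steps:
W(L) = 3*L + 3*L² (W(L) = 3*(L*L + L) = 3*(L² + L) = 3*(L + L²) = 3*L + 3*L²)
D(M, b) = 2*M/55 (D(M, b) = (M + M)/(3*(-5)*(1 - 5) - 5) = (2*M)/(3*(-5)*(-4) - 5) = (2*M)/(60 - 5) = (2*M)/55 = (2*M)*(1/55) = 2*M/55)
h = -566 (h = -2 + (⅙)*(-3384) = -2 - 564 = -566)
(h + 1503) + D(-15, -12) = (-566 + 1503) + (2/55)*(-15) = 937 - 6/11 = 10301/11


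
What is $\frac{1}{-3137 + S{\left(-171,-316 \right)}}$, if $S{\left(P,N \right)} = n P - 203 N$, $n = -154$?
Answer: $\frac{1}{87345} \approx 1.1449 \cdot 10^{-5}$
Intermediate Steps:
$S{\left(P,N \right)} = - 203 N - 154 P$ ($S{\left(P,N \right)} = - 154 P - 203 N = - 203 N - 154 P$)
$\frac{1}{-3137 + S{\left(-171,-316 \right)}} = \frac{1}{-3137 - -90482} = \frac{1}{-3137 + \left(64148 + 26334\right)} = \frac{1}{-3137 + 90482} = \frac{1}{87345}$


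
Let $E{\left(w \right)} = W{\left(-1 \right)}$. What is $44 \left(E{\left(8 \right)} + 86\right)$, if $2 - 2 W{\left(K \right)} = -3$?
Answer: $3894$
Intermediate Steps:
$W{\left(K \right)} = \frac{5}{2}$ ($W{\left(K \right)} = 1 - - \frac{3}{2} = 1 + \frac{3}{2} = \frac{5}{2}$)
$E{\left(w \right)} = \frac{5}{2}$
$44 \left(E{\left(8 \right)} + 86\right) = 44 \left(\frac{5}{2} + 86\right) = 44 \cdot \frac{177}{2} = 3894$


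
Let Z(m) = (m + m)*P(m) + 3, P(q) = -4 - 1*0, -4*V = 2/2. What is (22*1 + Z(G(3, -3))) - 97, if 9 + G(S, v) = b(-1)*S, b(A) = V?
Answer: 6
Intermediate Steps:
V = -¼ (V = -1/(2*2) = -¼*1 = -¼ ≈ -0.25000)
b(A) = -¼
G(S, v) = -9 - S/4
P(q) = -4 (P(q) = -4 + 0 = -4)
Z(m) = 3 - 8*m (Z(m) = (m + m)*(-4) + 3 = (2*m)*(-4) + 3 = -8*m + 3 = 3 - 8*m)
(22*1 + Z(G(3, -3))) - 97 = (22*1 + (3 - 8*(-9 - ¼*3))) - 97 = (22 + (3 - 8*(-9 - ¾))) - 97 = (22 + (3 - 8*(-39/4))) - 97 = (22 + (3 + 78)) - 97 = (22 + 81) - 97 = 103 - 97 = 6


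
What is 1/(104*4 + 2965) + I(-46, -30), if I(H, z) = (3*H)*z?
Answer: 13997341/3381 ≈ 4140.0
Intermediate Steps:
I(H, z) = 3*H*z
1/(104*4 + 2965) + I(-46, -30) = 1/(104*4 + 2965) + 3*(-46)*(-30) = 1/(416 + 2965) + 4140 = 1/3381 + 4140 = 13997341/3381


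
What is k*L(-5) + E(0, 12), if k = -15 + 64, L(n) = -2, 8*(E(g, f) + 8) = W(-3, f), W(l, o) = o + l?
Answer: -839/8 ≈ -104.88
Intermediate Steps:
W(l, o) = l + o
E(g, f) = -67/8 + f/8 (E(g, f) = -8 + (-3 + f)/8 = -8 + (-3/8 + f/8) = -67/8 + f/8)
k = 49
k*L(-5) + E(0, 12) = 49*(-2) + (-67/8 + (⅛)*12) = -98 + (-67/8 + 3/2) = -98 - 55/8 = -839/8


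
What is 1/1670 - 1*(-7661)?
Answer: 12793871/1670 ≈ 7661.0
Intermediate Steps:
1/1670 - 1*(-7661) = 1/1670 + 7661 = 12793871/1670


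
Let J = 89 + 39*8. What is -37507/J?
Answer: -37507/401 ≈ -93.534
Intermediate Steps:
J = 401 (J = 89 + 312 = 401)
-37507/J = -37507/401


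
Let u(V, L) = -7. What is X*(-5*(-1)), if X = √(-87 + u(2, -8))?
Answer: 5*I*√94 ≈ 48.477*I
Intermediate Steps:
X = I*√94 (X = √(-87 - 7) = √(-94) = I*√94 ≈ 9.6954*I)
X*(-5*(-1)) = (I*√94)*(-5*(-1)) = (I*√94)*5 = 5*I*√94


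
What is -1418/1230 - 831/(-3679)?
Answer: -2097346/2262585 ≈ -0.92697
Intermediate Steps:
-1418/1230 - 831/(-3679) = -1418*1/1230 - 831*(-1/3679) = -709/615 + 831/3679 = -2097346/2262585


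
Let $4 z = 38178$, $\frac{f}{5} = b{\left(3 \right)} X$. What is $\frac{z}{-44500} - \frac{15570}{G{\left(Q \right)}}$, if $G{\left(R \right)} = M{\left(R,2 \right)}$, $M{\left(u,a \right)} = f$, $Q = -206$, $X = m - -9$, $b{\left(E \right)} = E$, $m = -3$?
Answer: $- \frac{15416089}{89000} \approx -173.21$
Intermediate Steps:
$X = 6$ ($X = -3 - -9 = -3 + 9 = 6$)
$f = 90$ ($f = 5 \cdot 3 \cdot 6 = 5 \cdot 18 = 90$)
$z = \frac{19089}{2}$ ($z = \frac{1}{4} \cdot 38178 = \frac{19089}{2} \approx 9544.5$)
$M{\left(u,a \right)} = 90$
$G{\left(R \right)} = 90$
$\frac{z}{-44500} - \frac{15570}{G{\left(Q \right)}} = \frac{19089}{2 \left(-44500\right)} - \frac{15570}{90} = \frac{19089}{2} \left(- \frac{1}{44500}\right) - 173 = - \frac{19089}{89000} - 173 = - \frac{15416089}{89000}$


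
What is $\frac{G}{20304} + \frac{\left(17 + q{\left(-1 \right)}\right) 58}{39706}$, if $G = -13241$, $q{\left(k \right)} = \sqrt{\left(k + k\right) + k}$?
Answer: $- \frac{252863701}{403095312} + \frac{29 i \sqrt{3}}{19853} \approx -0.62731 + 0.0025301 i$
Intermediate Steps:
$q{\left(k \right)} = \sqrt{3} \sqrt{k}$ ($q{\left(k \right)} = \sqrt{2 k + k} = \sqrt{3 k} = \sqrt{3} \sqrt{k}$)
$\frac{G}{20304} + \frac{\left(17 + q{\left(-1 \right)}\right) 58}{39706} = - \frac{13241}{20304} + \frac{\left(17 + \sqrt{3} \sqrt{-1}\right) 58}{39706} = \left(-13241\right) \frac{1}{20304} + \left(17 + \sqrt{3} i\right) 58 \cdot \frac{1}{39706} = - \frac{13241}{20304} + \left(17 + i \sqrt{3}\right) 58 \cdot \frac{1}{39706} = - \frac{13241}{20304} + \left(986 + 58 i \sqrt{3}\right) \frac{1}{39706} = - \frac{13241}{20304} + \left(\frac{493}{19853} + \frac{29 i \sqrt{3}}{19853}\right) = - \frac{252863701}{403095312} + \frac{29 i \sqrt{3}}{19853}$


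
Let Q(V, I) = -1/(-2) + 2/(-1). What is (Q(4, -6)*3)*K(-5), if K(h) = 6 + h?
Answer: -9/2 ≈ -4.5000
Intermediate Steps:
Q(V, I) = -3/2 (Q(V, I) = -1*(-1/2) + 2*(-1) = 1/2 - 2 = -3/2)
(Q(4, -6)*3)*K(-5) = (-3/2*3)*(6 - 5) = -9/2*1 = -9/2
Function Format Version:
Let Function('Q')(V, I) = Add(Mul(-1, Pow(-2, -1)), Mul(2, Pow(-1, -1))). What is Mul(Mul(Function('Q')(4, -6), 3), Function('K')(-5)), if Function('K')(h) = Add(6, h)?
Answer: Rational(-9, 2) ≈ -4.5000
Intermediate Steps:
Function('Q')(V, I) = Rational(-3, 2) (Function('Q')(V, I) = Add(Mul(-1, Rational(-1, 2)), Mul(2, -1)) = Add(Rational(1, 2), -2) = Rational(-3, 2))
Mul(Mul(Function('Q')(4, -6), 3), Function('K')(-5)) = Mul(Mul(Rational(-3, 2), 3), Add(6, -5)) = Mul(Rational(-9, 2), 1) = Rational(-9, 2)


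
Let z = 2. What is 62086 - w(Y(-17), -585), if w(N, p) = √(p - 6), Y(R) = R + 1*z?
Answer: 62086 - I*√591 ≈ 62086.0 - 24.31*I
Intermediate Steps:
Y(R) = 2 + R (Y(R) = R + 1*2 = R + 2 = 2 + R)
w(N, p) = √(-6 + p)
62086 - w(Y(-17), -585) = 62086 - √(-6 - 585) = 62086 - √(-591) = 62086 - I*√591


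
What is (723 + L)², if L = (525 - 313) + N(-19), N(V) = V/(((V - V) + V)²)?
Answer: 315559696/361 ≈ 8.7413e+5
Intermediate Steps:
N(V) = 1/V (N(V) = V/((0 + V)²) = V/(V²) = V/V² = 1/V)
L = 4027/19 (L = (525 - 313) + 1/(-19) = 212 - 1/19 = 4027/19 ≈ 211.95)
(723 + L)² = (723 + 4027/19)² = (17764/19)² = 315559696/361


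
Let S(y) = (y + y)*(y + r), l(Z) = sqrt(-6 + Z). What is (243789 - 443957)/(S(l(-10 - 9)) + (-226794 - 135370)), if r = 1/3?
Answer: 81566608446/147598854533 + 750630*I/147598854533 ≈ 0.55262 + 5.0856e-6*I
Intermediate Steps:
r = 1/3 ≈ 0.33333
S(y) = 2*y*(1/3 + y) (S(y) = (y + y)*(y + 1/3) = (2*y)*(1/3 + y) = 2*y*(1/3 + y))
(243789 - 443957)/(S(l(-10 - 9)) + (-226794 - 135370)) = (243789 - 443957)/(2*sqrt(-6 + (-10 - 9))*(1 + 3*sqrt(-6 + (-10 - 9)))/3 + (-226794 - 135370)) = -200168/(2*sqrt(-6 - 19)*(1 + 3*sqrt(-6 - 19))/3 - 362164) = -200168/(2*sqrt(-25)*(1 + 3*sqrt(-25))/3 - 362164) = -200168/(2*(5*I)*(1 + 3*(5*I))/3 - 362164) = -200168/(2*(5*I)*(1 + 15*I)/3 - 362164) = -200168/(10*I*(1 + 15*I)/3 - 362164) = -200168/(-362164 + 10*I*(1 + 15*I)/3)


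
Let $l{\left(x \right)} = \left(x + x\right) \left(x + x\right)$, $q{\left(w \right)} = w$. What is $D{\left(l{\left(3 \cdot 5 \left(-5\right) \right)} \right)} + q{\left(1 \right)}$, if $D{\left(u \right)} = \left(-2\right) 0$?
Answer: $1$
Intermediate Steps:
$l{\left(x \right)} = 4 x^{2}$ ($l{\left(x \right)} = 2 x 2 x = 4 x^{2}$)
$D{\left(u \right)} = 0$
$D{\left(l{\left(3 \cdot 5 \left(-5\right) \right)} \right)} + q{\left(1 \right)} = 0 + 1 = 1$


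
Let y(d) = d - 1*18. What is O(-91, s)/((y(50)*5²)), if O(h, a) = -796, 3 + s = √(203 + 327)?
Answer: -199/200 ≈ -0.99500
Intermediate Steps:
s = -3 + √530 (s = -3 + √(203 + 327) = -3 + √530 ≈ 20.022)
y(d) = -18 + d (y(d) = d - 18 = -18 + d)
O(-91, s)/((y(50)*5²)) = -796*1/(25*(-18 + 50)) = -796/(32*25) = -796/800 = -796*1/800 = -199/200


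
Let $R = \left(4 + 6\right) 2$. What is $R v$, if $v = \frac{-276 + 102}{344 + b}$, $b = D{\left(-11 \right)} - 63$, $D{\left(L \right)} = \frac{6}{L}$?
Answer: $- \frac{7656}{617} \approx -12.408$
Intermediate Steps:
$b = - \frac{699}{11}$ ($b = \frac{6}{-11} - 63 = 6 \left(- \frac{1}{11}\right) - 63 = - \frac{6}{11} - 63 = - \frac{699}{11} \approx -63.545$)
$v = - \frac{1914}{3085}$ ($v = \frac{-276 + 102}{344 - \frac{699}{11}} = - \frac{174}{\frac{3085}{11}} = \left(-174\right) \frac{11}{3085} = - \frac{1914}{3085} \approx -0.62042$)
$R = 20$ ($R = 10 \cdot 2 = 20$)
$R v = 20 \left(- \frac{1914}{3085}\right) = - \frac{7656}{617}$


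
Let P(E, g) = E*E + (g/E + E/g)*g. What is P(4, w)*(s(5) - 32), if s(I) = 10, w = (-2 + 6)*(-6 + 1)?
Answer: -2640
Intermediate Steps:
w = -20 (w = 4*(-5) = -20)
P(E, g) = E**2 + g*(E/g + g/E) (P(E, g) = E**2 + (E/g + g/E)*g = E**2 + g*(E/g + g/E))
P(4, w)*(s(5) - 32) = (4 + 4**2 + (-20)**2/4)*(10 - 32) = (4 + 16 + (1/4)*400)*(-22) = (4 + 16 + 100)*(-22) = 120*(-22) = -2640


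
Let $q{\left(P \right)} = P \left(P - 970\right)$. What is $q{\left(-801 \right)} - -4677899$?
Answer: $6096470$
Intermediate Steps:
$q{\left(P \right)} = P \left(-970 + P\right)$
$q{\left(-801 \right)} - -4677899 = - 801 \left(-970 - 801\right) - -4677899 = \left(-801\right) \left(-1771\right) + 4677899 = 1418571 + 4677899 = 6096470$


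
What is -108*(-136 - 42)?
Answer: 19224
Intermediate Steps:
-108*(-136 - 42) = -108*(-178) = 19224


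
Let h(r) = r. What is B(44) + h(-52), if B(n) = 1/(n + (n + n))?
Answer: -6863/132 ≈ -51.992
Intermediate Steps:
B(n) = 1/(3*n) (B(n) = 1/(n + 2*n) = 1/(3*n))
B(44) + h(-52) = (⅓)/44 - 52 = (⅓)*(1/44) - 52 = 1/132 - 52 = -6863/132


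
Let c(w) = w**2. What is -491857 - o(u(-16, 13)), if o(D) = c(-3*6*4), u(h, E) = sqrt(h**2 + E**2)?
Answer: -497041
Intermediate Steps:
u(h, E) = sqrt(E**2 + h**2)
o(D) = 5184 (o(D) = (-3*6*4)**2 = (-18*4)**2 = (-72)**2 = 5184)
-491857 - o(u(-16, 13)) = -491857 - 1*5184 = -491857 - 5184 = -497041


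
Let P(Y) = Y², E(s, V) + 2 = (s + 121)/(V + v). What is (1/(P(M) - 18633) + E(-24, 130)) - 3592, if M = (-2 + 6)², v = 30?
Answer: -10565727671/2940320 ≈ -3593.4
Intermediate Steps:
E(s, V) = -2 + (121 + s)/(30 + V) (E(s, V) = -2 + (s + 121)/(V + 30) = -2 + (121 + s)/(30 + V))
M = 16 (M = 4² = 16)
(1/(P(M) - 18633) + E(-24, 130)) - 3592 = (1/(16² - 18633) + (61 - 24 - 2*130)/(30 + 130)) - 3592 = (1/(256 - 18633) + (61 - 24 - 260)/160) - 3592 = (1/(-18377) + (1/160)*(-223)) - 3592 = (-1/18377 - 223/160) - 3592 = -4098231/2940320 - 3592 = -10565727671/2940320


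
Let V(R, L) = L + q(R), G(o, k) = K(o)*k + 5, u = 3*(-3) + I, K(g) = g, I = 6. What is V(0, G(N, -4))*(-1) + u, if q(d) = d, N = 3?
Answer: 4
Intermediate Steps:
u = -3 (u = 3*(-3) + 6 = -9 + 6 = -3)
G(o, k) = 5 + k*o (G(o, k) = o*k + 5 = k*o + 5 = 5 + k*o)
V(R, L) = L + R
V(0, G(N, -4))*(-1) + u = ((5 - 4*3) + 0)*(-1) - 3 = ((5 - 12) + 0)*(-1) - 3 = (-7 + 0)*(-1) - 3 = -7*(-1) - 3 = 7 - 3 = 4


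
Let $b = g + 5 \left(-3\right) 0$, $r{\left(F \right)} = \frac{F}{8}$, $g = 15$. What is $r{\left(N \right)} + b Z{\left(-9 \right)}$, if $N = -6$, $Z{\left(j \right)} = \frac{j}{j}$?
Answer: $\frac{57}{4} \approx 14.25$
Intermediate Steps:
$Z{\left(j \right)} = 1$
$r{\left(F \right)} = \frac{F}{8}$ ($r{\left(F \right)} = F \frac{1}{8} = \frac{F}{8}$)
$b = 15$ ($b = 15 + 5 \left(-3\right) 0 = 15 - 0 = 15 + 0 = 15$)
$r{\left(N \right)} + b Z{\left(-9 \right)} = \frac{1}{8} \left(-6\right) + 15 \cdot 1 = - \frac{3}{4} + 15 = \frac{57}{4}$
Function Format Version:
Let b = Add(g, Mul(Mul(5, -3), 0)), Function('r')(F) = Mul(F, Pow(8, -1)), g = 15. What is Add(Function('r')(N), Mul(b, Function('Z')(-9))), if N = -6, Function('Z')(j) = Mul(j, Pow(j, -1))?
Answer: Rational(57, 4) ≈ 14.250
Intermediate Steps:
Function('Z')(j) = 1
Function('r')(F) = Mul(Rational(1, 8), F) (Function('r')(F) = Mul(F, Rational(1, 8)) = Mul(Rational(1, 8), F))
b = 15 (b = Add(15, Mul(Mul(5, -3), 0)) = Add(15, Mul(-15, 0)) = Add(15, 0) = 15)
Add(Function('r')(N), Mul(b, Function('Z')(-9))) = Add(Mul(Rational(1, 8), -6), Mul(15, 1)) = Add(Rational(-3, 4), 15) = Rational(57, 4)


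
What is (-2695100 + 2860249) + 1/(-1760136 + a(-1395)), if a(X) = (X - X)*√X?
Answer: 290684700263/1760136 ≈ 1.6515e+5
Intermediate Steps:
a(X) = 0 (a(X) = 0*√X = 0)
(-2695100 + 2860249) + 1/(-1760136 + a(-1395)) = (-2695100 + 2860249) + 1/(-1760136 + 0) = 165149 + 1/(-1760136) = 165149 - 1/1760136 = 290684700263/1760136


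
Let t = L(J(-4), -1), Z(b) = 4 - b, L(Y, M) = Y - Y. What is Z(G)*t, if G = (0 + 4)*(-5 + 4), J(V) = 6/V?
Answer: 0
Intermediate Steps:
G = -4 (G = 4*(-1) = -4)
L(Y, M) = 0
t = 0
Z(G)*t = (4 - 1*(-4))*0 = (4 + 4)*0 = 8*0 = 0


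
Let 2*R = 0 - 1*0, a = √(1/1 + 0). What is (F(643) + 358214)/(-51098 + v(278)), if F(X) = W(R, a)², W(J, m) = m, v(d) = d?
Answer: -2171/308 ≈ -7.0487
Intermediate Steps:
a = 1 (a = √(1 + 0) = √1 = 1)
R = 0 (R = (0 - 1*0)/2 = (0 + 0)/2 = (½)*0 = 0)
F(X) = 1 (F(X) = 1² = 1)
(F(643) + 358214)/(-51098 + v(278)) = (1 + 358214)/(-51098 + 278) = 358215/(-50820) = 358215*(-1/50820) = -2171/308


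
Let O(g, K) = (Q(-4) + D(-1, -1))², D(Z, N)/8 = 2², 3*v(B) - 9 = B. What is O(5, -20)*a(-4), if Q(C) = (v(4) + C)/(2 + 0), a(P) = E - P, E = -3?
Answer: 37249/36 ≈ 1034.7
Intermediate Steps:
v(B) = 3 + B/3
D(Z, N) = 32 (D(Z, N) = 8*2² = 8*4 = 32)
a(P) = -3 - P
Q(C) = 13/6 + C/2 (Q(C) = ((3 + (⅓)*4) + C)/(2 + 0) = ((3 + 4/3) + C)/2 = (13/3 + C)*(½) = 13/6 + C/2)
O(g, K) = 37249/36 (O(g, K) = ((13/6 + (½)*(-4)) + 32)² = ((13/6 - 2) + 32)² = (⅙ + 32)² = (193/6)² = 37249/36)
O(5, -20)*a(-4) = 37249*(-3 - 1*(-4))/36 = 37249*(-3 + 4)/36 = (37249/36)*1 = 37249/36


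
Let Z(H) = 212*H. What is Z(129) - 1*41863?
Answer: -14515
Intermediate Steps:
Z(129) - 1*41863 = 212*129 - 1*41863 = 27348 - 41863 = -14515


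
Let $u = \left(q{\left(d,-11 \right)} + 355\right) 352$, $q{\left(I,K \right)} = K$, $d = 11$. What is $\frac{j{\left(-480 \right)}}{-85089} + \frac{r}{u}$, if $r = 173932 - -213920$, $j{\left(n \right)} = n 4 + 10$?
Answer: $\frac{8308304227}{2575814208} \approx 3.2255$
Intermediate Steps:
$j{\left(n \right)} = 10 + 4 n$ ($j{\left(n \right)} = 4 n + 10 = 10 + 4 n$)
$u = 121088$ ($u = \left(-11 + 355\right) 352 = 344 \cdot 352 = 121088$)
$r = 387852$ ($r = 173932 + 213920 = 387852$)
$\frac{j{\left(-480 \right)}}{-85089} + \frac{r}{u} = \frac{10 + 4 \left(-480\right)}{-85089} + \frac{387852}{121088} = \left(10 - 1920\right) \left(- \frac{1}{85089}\right) + 387852 \cdot \frac{1}{121088} = \left(-1910\right) \left(- \frac{1}{85089}\right) + \frac{96963}{30272} = \frac{1910}{85089} + \frac{96963}{30272} = \frac{8308304227}{2575814208}$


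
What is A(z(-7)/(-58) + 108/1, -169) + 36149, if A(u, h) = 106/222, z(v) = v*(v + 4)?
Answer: 4012592/111 ≈ 36150.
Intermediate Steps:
z(v) = v*(4 + v)
A(u, h) = 53/111 (A(u, h) = 106*(1/222) = 53/111)
A(z(-7)/(-58) + 108/1, -169) + 36149 = 53/111 + 36149 = 4012592/111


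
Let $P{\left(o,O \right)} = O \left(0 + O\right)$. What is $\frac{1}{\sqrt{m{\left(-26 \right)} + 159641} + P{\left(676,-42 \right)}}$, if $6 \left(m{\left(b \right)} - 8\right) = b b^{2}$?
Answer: $\frac{5292}{8864929} - \frac{\sqrt{1410477}}{8864929} \approx 0.00046299$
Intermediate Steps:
$P{\left(o,O \right)} = O^{2}$ ($P{\left(o,O \right)} = O O = O^{2}$)
$m{\left(b \right)} = 8 + \frac{b^{3}}{6}$ ($m{\left(b \right)} = 8 + \frac{b b^{2}}{6} = 8 + \frac{b^{3}}{6}$)
$\frac{1}{\sqrt{m{\left(-26 \right)} + 159641} + P{\left(676,-42 \right)}} = \frac{1}{\sqrt{\left(8 + \frac{\left(-26\right)^{3}}{6}\right) + 159641} + \left(-42\right)^{2}} = \frac{1}{\sqrt{\left(8 + \frac{1}{6} \left(-17576\right)\right) + 159641} + 1764} = \frac{1}{\sqrt{\left(8 - \frac{8788}{3}\right) + 159641} + 1764} = \frac{1}{\sqrt{- \frac{8764}{3} + 159641} + 1764} = \frac{1}{\sqrt{\frac{470159}{3}} + 1764} = \frac{1}{\frac{\sqrt{1410477}}{3} + 1764} = \frac{1}{1764 + \frac{\sqrt{1410477}}{3}}$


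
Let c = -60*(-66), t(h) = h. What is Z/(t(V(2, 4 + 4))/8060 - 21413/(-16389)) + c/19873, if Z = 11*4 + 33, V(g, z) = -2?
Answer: 101409192519030/1714602713873 ≈ 59.144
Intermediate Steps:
Z = 77 (Z = 44 + 33 = 77)
c = 3960
Z/(t(V(2, 4 + 4))/8060 - 21413/(-16389)) + c/19873 = 77/(-2/8060 - 21413/(-16389)) + 3960/19873 = 77/(-2*1/8060 - 21413*(-1/16389)) + 3960*(1/19873) = 77/(-1/4030 + 21413/16389) + 3960/19873 = 77/(86278001/66047670) + 3960/19873 = 77*(66047670/86278001) + 3960/19873 = 5085670590/86278001 + 3960/19873 = 101409192519030/1714602713873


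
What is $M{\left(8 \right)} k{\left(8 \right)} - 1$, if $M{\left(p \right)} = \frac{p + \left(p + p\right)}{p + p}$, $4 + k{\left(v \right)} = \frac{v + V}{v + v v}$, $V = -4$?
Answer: $- \frac{83}{12} \approx -6.9167$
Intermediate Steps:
$k{\left(v \right)} = -4 + \frac{-4 + v}{v + v^{2}}$ ($k{\left(v \right)} = -4 + \frac{v - 4}{v + v v} = -4 + \frac{-4 + v}{v + v^{2}}$)
$M{\left(p \right)} = \frac{3}{2}$ ($M{\left(p \right)} = \frac{p + 2 p}{2 p} = 3 p \frac{1}{2 p} = \frac{3}{2}$)
$M{\left(8 \right)} k{\left(8 \right)} - 1 = \frac{3 \frac{-4 - 4 \cdot 8^{2} - 24}{8 \left(1 + 8\right)}}{2} - 1 = \frac{3 \frac{-4 - 256 - 24}{8 \cdot 9}}{2} - 1 = \frac{3 \cdot \frac{1}{8} \cdot \frac{1}{9} \left(-4 - 256 - 24\right)}{2} - 1 = \frac{3 \cdot \frac{1}{8} \cdot \frac{1}{9} \left(-284\right)}{2} - 1 = \frac{3}{2} \left(- \frac{71}{18}\right) - 1 = - \frac{71}{12} - 1 = - \frac{83}{12}$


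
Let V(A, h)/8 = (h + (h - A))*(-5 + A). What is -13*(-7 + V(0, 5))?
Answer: 5291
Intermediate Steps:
V(A, h) = 8*(-5 + A)*(-A + 2*h) (V(A, h) = 8*((h + (h - A))*(-5 + A)) = 8*((-A + 2*h)*(-5 + A)) = 8*((-5 + A)*(-A + 2*h)) = 8*(-5 + A)*(-A + 2*h))
-13*(-7 + V(0, 5)) = -13*(-7 + (-80*5 - 8*0² + 40*0 + 16*0*5)) = -13*(-7 + (-400 - 8*0 + 0 + 0)) = -13*(-7 + (-400 + 0 + 0 + 0)) = -13*(-7 - 400) = -13*(-407) = 5291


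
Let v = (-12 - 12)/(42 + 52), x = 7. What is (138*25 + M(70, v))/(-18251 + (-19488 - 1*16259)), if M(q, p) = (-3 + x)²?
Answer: -1733/26999 ≈ -0.064188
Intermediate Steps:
v = -12/47 (v = -24/94 = -24*1/94 = -12/47 ≈ -0.25532)
M(q, p) = 16 (M(q, p) = (-3 + 7)² = 4² = 16)
(138*25 + M(70, v))/(-18251 + (-19488 - 1*16259)) = (138*25 + 16)/(-18251 + (-19488 - 1*16259)) = (3450 + 16)/(-18251 + (-19488 - 16259)) = 3466/(-18251 - 35747) = 3466/(-53998) = 3466*(-1/53998) = -1733/26999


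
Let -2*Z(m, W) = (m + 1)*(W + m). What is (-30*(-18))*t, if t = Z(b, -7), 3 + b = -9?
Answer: -56430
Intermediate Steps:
b = -12 (b = -3 - 9 = -12)
Z(m, W) = -(1 + m)*(W + m)/2 (Z(m, W) = -(m + 1)*(W + m)/2 = -(1 + m)*(W + m)/2)
t = -209/2 (t = -1/2*(-7) - 1/2*(-12) - 1/2*(-12)**2 - 1/2*(-7)*(-12) = 7/2 + 6 - 1/2*144 - 42 = 7/2 + 6 - 72 - 42 = -209/2 ≈ -104.50)
(-30*(-18))*t = -30*(-18)*(-209/2) = 540*(-209/2) = -56430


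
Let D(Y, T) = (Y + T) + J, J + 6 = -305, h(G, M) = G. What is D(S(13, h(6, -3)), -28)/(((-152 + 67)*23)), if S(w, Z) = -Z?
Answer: 3/17 ≈ 0.17647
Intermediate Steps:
J = -311 (J = -6 - 305 = -311)
D(Y, T) = -311 + T + Y (D(Y, T) = (Y + T) - 311 = (T + Y) - 311 = -311 + T + Y)
D(S(13, h(6, -3)), -28)/(((-152 + 67)*23)) = (-311 - 28 - 1*6)/(((-152 + 67)*23)) = (-311 - 28 - 6)/((-85*23)) = -345/(-1955) = -345*(-1/1955) = 3/17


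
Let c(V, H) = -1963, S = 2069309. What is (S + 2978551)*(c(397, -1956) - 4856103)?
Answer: -24522837038760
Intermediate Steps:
(S + 2978551)*(c(397, -1956) - 4856103) = (2069309 + 2978551)*(-1963 - 4856103) = 5047860*(-4858066) = -24522837038760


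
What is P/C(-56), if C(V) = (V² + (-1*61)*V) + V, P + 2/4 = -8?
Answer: -17/12992 ≈ -0.0013085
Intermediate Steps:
P = -17/2 (P = -½ - 8 = -17/2 ≈ -8.5000)
C(V) = V² - 60*V (C(V) = (V² - 61*V) + V = V² - 60*V)
P/C(-56) = -17*(-1/(56*(-60 - 56)))/2 = -17/(2*((-56*(-116)))) = -17/2/6496 = -17/2*1/6496 = -17/12992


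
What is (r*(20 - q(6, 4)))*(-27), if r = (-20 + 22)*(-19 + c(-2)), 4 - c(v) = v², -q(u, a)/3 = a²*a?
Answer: 217512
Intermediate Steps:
q(u, a) = -3*a³ (q(u, a) = -3*a²*a = -3*a³)
c(v) = 4 - v²
r = -38 (r = (-20 + 22)*(-19 + (4 - 1*(-2)²)) = 2*(-19 + (4 - 1*4)) = 2*(-19 + (4 - 4)) = 2*(-19 + 0) = 2*(-19) = -38)
(r*(20 - q(6, 4)))*(-27) = -38*(20 - (-3)*4³)*(-27) = -38*(20 - (-3)*64)*(-27) = -38*(20 - 1*(-192))*(-27) = -38*(20 + 192)*(-27) = -38*212*(-27) = -8056*(-27) = 217512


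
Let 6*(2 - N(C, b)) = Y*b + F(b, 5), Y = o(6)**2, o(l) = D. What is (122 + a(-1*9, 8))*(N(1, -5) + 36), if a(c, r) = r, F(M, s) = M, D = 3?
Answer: 18070/3 ≈ 6023.3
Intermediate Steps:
o(l) = 3
Y = 9 (Y = 3**2 = 9)
N(C, b) = 2 - 5*b/3 (N(C, b) = 2 - (9*b + b)/6 = 2 - 5*b/3)
(122 + a(-1*9, 8))*(N(1, -5) + 36) = (122 + 8)*((2 - 5/3*(-5)) + 36) = 130*((2 + 25/3) + 36) = 130*(31/3 + 36) = 130*(139/3) = 18070/3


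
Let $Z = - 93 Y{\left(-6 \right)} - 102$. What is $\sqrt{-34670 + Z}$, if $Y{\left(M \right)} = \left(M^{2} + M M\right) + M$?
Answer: $i \sqrt{40910} \approx 202.26 i$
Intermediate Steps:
$Y{\left(M \right)} = M + 2 M^{2}$ ($Y{\left(M \right)} = \left(M^{2} + M^{2}\right) + M = 2 M^{2} + M = M + 2 M^{2}$)
$Z = -6240$ ($Z = - 93 \left(- 6 \left(1 + 2 \left(-6\right)\right)\right) - 102 = - 93 \left(- 6 \left(1 - 12\right)\right) - 102 = - 93 \left(\left(-6\right) \left(-11\right)\right) - 102 = \left(-93\right) 66 - 102 = -6138 - 102 = -6240$)
$\sqrt{-34670 + Z} = \sqrt{-34670 - 6240} = \sqrt{-40910} = i \sqrt{40910}$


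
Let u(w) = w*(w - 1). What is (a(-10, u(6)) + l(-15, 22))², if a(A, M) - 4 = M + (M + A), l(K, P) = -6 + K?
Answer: 1089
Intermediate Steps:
u(w) = w*(-1 + w)
a(A, M) = 4 + A + 2*M (a(A, M) = 4 + (M + (M + A)) = 4 + (M + (A + M)) = 4 + (A + 2*M) = 4 + A + 2*M)
(a(-10, u(6)) + l(-15, 22))² = ((4 - 10 + 2*(6*(-1 + 6))) + (-6 - 15))² = ((4 - 10 + 2*(6*5)) - 21)² = ((4 - 10 + 2*30) - 21)² = ((4 - 10 + 60) - 21)² = (54 - 21)² = 33² = 1089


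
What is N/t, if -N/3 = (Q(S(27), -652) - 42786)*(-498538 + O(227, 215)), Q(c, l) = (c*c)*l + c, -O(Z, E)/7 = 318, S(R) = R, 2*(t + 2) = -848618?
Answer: 259429303188/141437 ≈ 1.8342e+6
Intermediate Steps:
t = -424311 (t = -2 + (½)*(-848618) = -2 - 424309 = -424311)
O(Z, E) = -2226 (O(Z, E) = -7*318 = -2226)
Q(c, l) = c + l*c² (Q(c, l) = c²*l + c = l*c² + c = c + l*c²)
N = -778287909564 (N = -3*(27*(1 + 27*(-652)) - 42786)*(-498538 - 2226) = -3*(27*(1 - 17604) - 42786)*(-500764) = -3*(27*(-17603) - 42786)*(-500764) = -3*(-475281 - 42786)*(-500764) = -(-1554201)*(-500764) = -3*259429303188 = -778287909564)
N/t = -778287909564/(-424311) = -778287909564*(-1/424311) = 259429303188/141437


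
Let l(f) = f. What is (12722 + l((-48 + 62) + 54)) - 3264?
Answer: 9526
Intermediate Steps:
(12722 + l((-48 + 62) + 54)) - 3264 = (12722 + ((-48 + 62) + 54)) - 3264 = (12722 + (14 + 54)) - 3264 = (12722 + 68) - 3264 = 12790 - 3264 = 9526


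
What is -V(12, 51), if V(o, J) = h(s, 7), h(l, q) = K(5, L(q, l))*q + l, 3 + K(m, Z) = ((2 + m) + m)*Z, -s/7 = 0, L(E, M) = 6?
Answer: -483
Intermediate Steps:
s = 0 (s = -7*0 = 0)
K(m, Z) = -3 + Z*(2 + 2*m) (K(m, Z) = -3 + ((2 + m) + m)*Z = -3 + (2 + 2*m)*Z = -3 + Z*(2 + 2*m))
h(l, q) = l + 69*q (h(l, q) = (-3 + 2*6 + 2*6*5)*q + l = (-3 + 12 + 60)*q + l = 69*q + l = l + 69*q)
V(o, J) = 483 (V(o, J) = 0 + 69*7 = 0 + 483 = 483)
-V(12, 51) = -1*483 = -483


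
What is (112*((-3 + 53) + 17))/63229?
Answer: 7504/63229 ≈ 0.11868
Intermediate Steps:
(112*((-3 + 53) + 17))/63229 = (112*(50 + 17))*(1/63229) = (112*67)*(1/63229) = 7504*(1/63229) = 7504/63229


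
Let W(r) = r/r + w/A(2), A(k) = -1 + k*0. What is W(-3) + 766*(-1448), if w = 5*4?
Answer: -1109187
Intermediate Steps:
A(k) = -1 (A(k) = -1 + 0 = -1)
w = 20
W(r) = -19 (W(r) = r/r + 20/(-1) = 1 + 20*(-1) = 1 - 20 = -19)
W(-3) + 766*(-1448) = -19 + 766*(-1448) = -19 - 1109168 = -1109187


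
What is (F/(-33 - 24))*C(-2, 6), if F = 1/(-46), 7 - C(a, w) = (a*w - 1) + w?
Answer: 7/1311 ≈ 0.0053394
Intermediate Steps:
C(a, w) = 8 - w - a*w (C(a, w) = 7 - ((a*w - 1) + w) = 7 - ((-1 + a*w) + w) = 7 - (-1 + w + a*w) = 7 + (1 - w - a*w) = 8 - w - a*w)
F = -1/46 ≈ -0.021739
(F/(-33 - 24))*C(-2, 6) = (-1/(46*(-33 - 24)))*(8 - 1*6 - 1*(-2)*6) = (-1/46/(-57))*(8 - 6 + 12) = -1/46*(-1/57)*14 = (1/2622)*14 = 7/1311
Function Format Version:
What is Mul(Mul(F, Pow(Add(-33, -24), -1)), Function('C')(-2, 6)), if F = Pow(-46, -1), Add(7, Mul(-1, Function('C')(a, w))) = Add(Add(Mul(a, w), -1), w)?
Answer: Rational(7, 1311) ≈ 0.0053394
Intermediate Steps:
Function('C')(a, w) = Add(8, Mul(-1, w), Mul(-1, a, w)) (Function('C')(a, w) = Add(7, Mul(-1, Add(Add(Mul(a, w), -1), w))) = Add(7, Mul(-1, Add(Add(-1, Mul(a, w)), w))) = Add(7, Mul(-1, Add(-1, w, Mul(a, w)))) = Add(7, Add(1, Mul(-1, w), Mul(-1, a, w))) = Add(8, Mul(-1, w), Mul(-1, a, w)))
F = Rational(-1, 46) ≈ -0.021739
Mul(Mul(F, Pow(Add(-33, -24), -1)), Function('C')(-2, 6)) = Mul(Mul(Rational(-1, 46), Pow(Add(-33, -24), -1)), Add(8, Mul(-1, 6), Mul(-1, -2, 6))) = Mul(Mul(Rational(-1, 46), Pow(-57, -1)), Add(8, -6, 12)) = Mul(Mul(Rational(-1, 46), Rational(-1, 57)), 14) = Mul(Rational(1, 2622), 14) = Rational(7, 1311)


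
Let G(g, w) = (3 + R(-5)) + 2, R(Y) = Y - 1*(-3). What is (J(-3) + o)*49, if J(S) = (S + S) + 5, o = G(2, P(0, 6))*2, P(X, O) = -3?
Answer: 245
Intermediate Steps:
R(Y) = 3 + Y (R(Y) = Y + 3 = 3 + Y)
G(g, w) = 3 (G(g, w) = (3 + (3 - 5)) + 2 = (3 - 2) + 2 = 1 + 2 = 3)
o = 6 (o = 3*2 = 6)
J(S) = 5 + 2*S (J(S) = 2*S + 5 = 5 + 2*S)
(J(-3) + o)*49 = ((5 + 2*(-3)) + 6)*49 = ((5 - 6) + 6)*49 = (-1 + 6)*49 = 5*49 = 245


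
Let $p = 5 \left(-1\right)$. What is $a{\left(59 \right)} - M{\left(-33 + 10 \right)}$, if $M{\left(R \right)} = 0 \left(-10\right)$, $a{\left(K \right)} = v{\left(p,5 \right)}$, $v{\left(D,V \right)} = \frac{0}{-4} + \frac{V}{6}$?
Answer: $\frac{5}{6} \approx 0.83333$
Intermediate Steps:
$p = -5$
$v{\left(D,V \right)} = \frac{V}{6}$ ($v{\left(D,V \right)} = 0 \left(- \frac{1}{4}\right) + V \frac{1}{6} = 0 + \frac{V}{6} = \frac{V}{6}$)
$a{\left(K \right)} = \frac{5}{6}$ ($a{\left(K \right)} = \frac{1}{6} \cdot 5 = \frac{5}{6}$)
$M{\left(R \right)} = 0$
$a{\left(59 \right)} - M{\left(-33 + 10 \right)} = \frac{5}{6} - 0 = \frac{5}{6} + 0 = \frac{5}{6}$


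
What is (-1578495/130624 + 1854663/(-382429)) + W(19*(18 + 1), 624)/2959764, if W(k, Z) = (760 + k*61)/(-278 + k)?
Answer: -330906582342034801/19541114465755584 ≈ -16.934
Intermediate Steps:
W(k, Z) = (760 + 61*k)/(-278 + k)
(-1578495/130624 + 1854663/(-382429)) + W(19*(18 + 1), 624)/2959764 = (-1578495/130624 + 1854663/(-382429)) + ((760 + 61*(19*(18 + 1)))/(-278 + 19*(18 + 1)))/2959764 = (-1578495*1/130624 + 1854663*(-1/382429)) + ((760 + 61*(19*19))/(-278 + 19*19))*(1/2959764) = (-1578495/130624 - 1854663/382429) + ((760 + 61*361)/(-278 + 361))*(1/2959764) = -845925764067/49954405696 + ((760 + 22021)/83)*(1/2959764) = -845925764067/49954405696 + ((1/83)*22781)*(1/2959764) = -845925764067/49954405696 + (22781/83)*(1/2959764) = -845925764067/49954405696 + 22781/245660412 = -330906582342034801/19541114465755584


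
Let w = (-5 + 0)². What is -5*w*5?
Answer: -625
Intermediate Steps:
w = 25 (w = (-5)² = 25)
-5*w*5 = -5*25*5 = -125*5 = -625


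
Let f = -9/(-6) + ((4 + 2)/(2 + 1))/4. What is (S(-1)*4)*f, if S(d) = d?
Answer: -8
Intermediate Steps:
f = 2 (f = -9*(-1/6) + (6/3)*(1/4) = 3/2 + (6*(1/3))*(1/4) = 3/2 + 2*(1/4) = 3/2 + 1/2 = 2)
(S(-1)*4)*f = -1*4*2 = -4*2 = -8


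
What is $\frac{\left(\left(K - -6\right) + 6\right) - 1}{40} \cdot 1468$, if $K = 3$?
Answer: $\frac{2569}{5} \approx 513.8$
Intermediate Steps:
$\frac{\left(\left(K - -6\right) + 6\right) - 1}{40} \cdot 1468 = \frac{\left(\left(3 - -6\right) + 6\right) - 1}{40} \cdot 1468 = \left(\left(\left(3 + 6\right) + 6\right) - 1\right) \frac{1}{40} \cdot 1468 = \left(\left(9 + 6\right) - 1\right) \frac{1}{40} \cdot 1468 = \left(15 - 1\right) \frac{1}{40} \cdot 1468 = 14 \cdot \frac{1}{40} \cdot 1468 = \frac{7}{20} \cdot 1468 = \frac{2569}{5}$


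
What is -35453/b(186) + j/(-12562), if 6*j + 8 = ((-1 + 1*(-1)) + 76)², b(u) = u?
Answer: -222765047/1168266 ≈ -190.68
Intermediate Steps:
j = 2734/3 (j = -4/3 + ((-1 + 1*(-1)) + 76)²/6 = -4/3 + ((-1 - 1) + 76)²/6 = -4/3 + (-2 + 76)²/6 = -4/3 + (⅙)*74² = -4/3 + (⅙)*5476 = -4/3 + 2738/3 = 2734/3 ≈ 911.33)
-35453/b(186) + j/(-12562) = -35453/186 + (2734/3)/(-12562) = -35453*1/186 + (2734/3)*(-1/12562) = -35453/186 - 1367/18843 = -222765047/1168266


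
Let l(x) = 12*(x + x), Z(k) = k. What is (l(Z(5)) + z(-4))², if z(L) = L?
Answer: 13456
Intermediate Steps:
l(x) = 24*x (l(x) = 12*(2*x) = 24*x)
(l(Z(5)) + z(-4))² = (24*5 - 4)² = (120 - 4)² = 116² = 13456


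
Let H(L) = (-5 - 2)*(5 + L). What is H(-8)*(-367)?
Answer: -7707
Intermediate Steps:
H(L) = -35 - 7*L (H(L) = -7*(5 + L) = -35 - 7*L)
H(-8)*(-367) = (-35 - 7*(-8))*(-367) = (-35 + 56)*(-367) = 21*(-367) = -7707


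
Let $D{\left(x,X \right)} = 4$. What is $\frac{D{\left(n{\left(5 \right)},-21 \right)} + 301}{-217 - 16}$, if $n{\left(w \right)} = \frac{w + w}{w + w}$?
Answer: $- \frac{305}{233} \approx -1.309$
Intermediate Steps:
$n{\left(w \right)} = 1$ ($n{\left(w \right)} = \frac{2 w}{2 w} = 2 w \frac{1}{2 w} = 1$)
$\frac{D{\left(n{\left(5 \right)},-21 \right)} + 301}{-217 - 16} = \frac{4 + 301}{-217 - 16} = \frac{305}{-233} = 305 \left(- \frac{1}{233}\right) = - \frac{305}{233}$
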